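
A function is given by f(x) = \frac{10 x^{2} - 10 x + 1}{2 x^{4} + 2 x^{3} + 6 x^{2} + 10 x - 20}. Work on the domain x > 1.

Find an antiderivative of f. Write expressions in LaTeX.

The denominator factors as 2 \left(x - 1\right) \left(x + 2\right) \left(x^{2} + 5\right); partial fractions split f into directly integrable pieces: \frac{119 x + 293}{108 \left(x^{2} + 5\right)} - \frac{61}{54 \left(x + 2\right)} + \frac{1}{36 \left(x - 1\right)}.
Check: d/dx[\frac{\log{\left(x - 1 \right)}}{36} - \frac{61 \log{\left(x + 2 \right)}}{54} + \frac{119 \log{\left(x^{2} + 5 \right)}}{216} + \frac{293 \sqrt{5} \operatorname{atan}{\left(\frac{\sqrt{5} x}{5} \right)}}{540}] = \frac{10 x^{2} - 10 x + 1}{2 x^{4} + 2 x^{3} + 6 x^{2} + 10 x - 20} = f(x).

An antiderivative is F(x) = \frac{\log{\left(x - 1 \right)}}{36} - \frac{61 \log{\left(x + 2 \right)}}{54} + \frac{119 \log{\left(x^{2} + 5 \right)}}{216} + \frac{293 \sqrt{5} \operatorname{atan}{\left(\frac{\sqrt{5} x}{5} \right)}}{540}.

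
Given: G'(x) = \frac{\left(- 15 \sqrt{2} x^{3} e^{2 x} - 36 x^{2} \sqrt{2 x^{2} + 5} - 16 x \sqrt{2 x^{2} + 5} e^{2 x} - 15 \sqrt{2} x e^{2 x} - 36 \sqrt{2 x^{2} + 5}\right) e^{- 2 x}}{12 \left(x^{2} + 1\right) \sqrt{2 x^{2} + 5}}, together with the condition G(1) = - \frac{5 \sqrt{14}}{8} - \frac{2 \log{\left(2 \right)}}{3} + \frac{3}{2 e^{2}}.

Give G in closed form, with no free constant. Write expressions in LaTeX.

G(x) = \frac{\sqrt{2} \left(- 15 \sqrt{2 x^{2} + 5} e^{2 x} - 8 \sqrt{2} e^{2 x} \log{\left(x^{2} + 1 \right)} + 18 \sqrt{2}\right) e^{- 2 x}}{24}

Any candidate G(x) must reproduce the stated G'(x) exactly.
A general antiderivative is - \frac{5 \sqrt{x^{2} + \frac{5}{2}}}{4} - \frac{2 \log{\left(x^{2} + 1 \right)}}{3} + \frac{3 e^{- 2 x}}{2} + C.
The condition gives C = - \frac{5 \sqrt{14}}{8} - \frac{2 \log{\left(2 \right)}}{3} + \frac{3}{2 e^{2}} - (- \frac{5 \sqrt{14}}{8} - \frac{2 \log{\left(2 \right)}}{3} + \frac{3}{2 e^{2}}) = 0.
So G(x) = \frac{\sqrt{2} \left(- 15 \sqrt{2 x^{2} + 5} e^{2 x} - 8 \sqrt{2} e^{2 x} \log{\left(x^{2} + 1 \right)} + 18 \sqrt{2}\right) e^{- 2 x}}{24}.
Check: d/dx[\frac{\sqrt{2} \left(- 15 \sqrt{2 x^{2} + 5} e^{2 x} - 8 \sqrt{2} e^{2 x} \log{\left(x^{2} + 1 \right)} + 18 \sqrt{2}\right) e^{- 2 x}}{24}] = \frac{- 15 \sqrt{2} x^{3} e^{2 x} - 36 x^{2} \sqrt{2 x^{2} + 5} - 16 x \sqrt{2 x^{2} + 5} e^{2 x} - 15 \sqrt{2} x e^{2 x} - 36 \sqrt{2 x^{2} + 5}}{12 x^{2} \sqrt{2 x^{2} + 5} e^{2 x} + 12 \sqrt{2 x^{2} + 5} e^{2 x}}, which equals G'(x).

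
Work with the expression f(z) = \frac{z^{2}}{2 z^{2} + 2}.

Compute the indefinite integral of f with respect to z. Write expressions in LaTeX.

F(z) = \frac{z}{2} - \frac{\operatorname{atan}{\left(z \right)}}{2} + C

Any candidate F(z) must reproduce f(z) exactly when differentiated.
Check: d/dz[\frac{z}{2} - \frac{\operatorname{atan}{\left(z \right)}}{2}] = \frac{z^{2}}{2 z^{2} + 2} = f(z).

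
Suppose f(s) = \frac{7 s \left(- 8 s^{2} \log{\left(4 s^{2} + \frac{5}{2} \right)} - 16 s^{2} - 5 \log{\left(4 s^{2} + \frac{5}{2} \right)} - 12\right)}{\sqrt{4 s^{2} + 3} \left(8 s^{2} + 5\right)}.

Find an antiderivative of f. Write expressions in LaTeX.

f has the shape u'v + uv' for u = - \frac{7 \sqrt{4 s^{2} + 3}}{4} and v = \log{\left(4 s^{2} + \frac{5}{2} \right)} — it is the derivative of the product u*v.
Check: d/ds[- \frac{7 \sqrt{4 s^{2} + 3} \log{\left(4 s^{2} + \frac{5}{2} \right)}}{4}] = \frac{- 56 s^{3} \log{\left(4 s^{2} + \frac{5}{2} \right)} - 112 s^{3} - 35 s \log{\left(4 s^{2} + \frac{5}{2} \right)} - 84 s}{8 s^{2} \sqrt{4 s^{2} + 3} + 5 \sqrt{4 s^{2} + 3}}, which equals f(s).

An antiderivative is F(s) = - \frac{7 \sqrt{4 s^{2} + 3} \log{\left(4 s^{2} + \frac{5}{2} \right)}}{4}.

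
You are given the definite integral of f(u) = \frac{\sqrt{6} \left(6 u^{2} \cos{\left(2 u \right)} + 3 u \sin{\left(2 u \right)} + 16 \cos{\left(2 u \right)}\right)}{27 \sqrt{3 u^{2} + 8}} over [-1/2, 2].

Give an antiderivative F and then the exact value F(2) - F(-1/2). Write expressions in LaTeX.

f has the shape v'r + vr' for v = \frac{2 \sqrt{\frac{u^{2}}{2} + \frac{4}{3}}}{9} and r = \sin{\left(2 u \right)} — it is the derivative of the product v*r.
F(u) = \frac{\sqrt{6} \sqrt{3 u^{2} + 8} \sin{\left(2 u \right)}}{27} is an antiderivative of f.
Check: d/du[\frac{\sqrt{6} \sqrt{3 u^{2} + 8} \sin{\left(2 u \right)}}{27}] = \frac{6 \sqrt{6} u^{2} \cos{\left(2 u \right)} + 3 \sqrt{6} u \sin{\left(2 u \right)} + 16 \sqrt{6} \cos{\left(2 u \right)}}{27 \sqrt{3 u^{2} + 8}}, which equals f(u).
F(2) = \frac{2 \sqrt{30} \sin{\left(4 \right)}}{27}; F(-1/2) = - \frac{\sqrt{210} \sin{\left(1 \right)}}{54}.
Integral = F(2) - F(-1/2) = \frac{2 \sqrt{30} \sin{\left(4 \right)}}{27} + \frac{\sqrt{210} \sin{\left(1 \right)}}{54}.

Antiderivative: F(u) = \frac{\sqrt{6} \sqrt{3 u^{2} + 8} \sin{\left(2 u \right)}}{27}; value = \frac{2 \sqrt{30} \sin{\left(4 \right)}}{27} + \frac{\sqrt{210} \sin{\left(1 \right)}}{54}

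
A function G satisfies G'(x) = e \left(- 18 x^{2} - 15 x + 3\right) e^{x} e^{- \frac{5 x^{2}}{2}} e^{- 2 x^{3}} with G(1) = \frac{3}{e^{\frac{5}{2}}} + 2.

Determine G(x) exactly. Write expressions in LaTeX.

G(x) = 3 e e^{x} e^{- \frac{5 x^{2}}{2}} e^{- 2 x^{3}} + 2

G'(x) matches the chain-rule pattern g'(h)*h' with inner function h(x) = - 2 x^{3} - \frac{5 x^{2}}{2} + x + 1; substituting u = h(x) collapses the integral.
A general antiderivative is 3 e^{- 2 x^{3} - \frac{5 x^{2}}{2} + x + 1} + C.
The condition gives C = \frac{3}{e^{\frac{5}{2}}} + 2 - (\frac{3}{e^{\frac{5}{2}}}) = 2.
So G(x) = 3 e e^{x} e^{- \frac{5 x^{2}}{2}} e^{- 2 x^{3}} + 2.
Check: d/dx[3 e e^{x} e^{- \frac{5 x^{2}}{2}} e^{- 2 x^{3}} + 2] = \left(- 18 e x^{2} e^{x} - 15 e x e^{x} + 3 e e^{x}\right) e^{- \frac{5 x^{2}}{2}} e^{- 2 x^{3}}, which equals G'(x).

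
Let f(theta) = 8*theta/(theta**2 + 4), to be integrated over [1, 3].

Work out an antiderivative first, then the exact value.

f matches the chain-rule pattern g'(h)*h' with inner function h(theta) = theta**2/2 + 2; substituting u = h(theta) collapses the integral.
F(theta) = 4*log(theta**2/2 + 2) is an antiderivative of f.
Check: d/dtheta[4*log(theta**2/2 + 2)] = 8*theta/(theta**2 + 4) = f(theta).
F(3) = 4*log(13/2); F(1) = 4*log(5/2).
Integral = F(3) - F(1) = -4*log(5/2) + 4*log(13/2).

Antiderivative: F(theta) = 4*log(theta**2/2 + 2); value = -4*log(5/2) + 4*log(13/2)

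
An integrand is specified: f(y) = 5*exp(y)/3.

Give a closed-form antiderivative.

An antiderivative is F(y) = 5*exp(y)/3.

A first test for any F(y): its y-derivative must equal f(y) identically.
Check: d/dy[5*exp(y)/3] = 5*exp(y)/3 = f(y).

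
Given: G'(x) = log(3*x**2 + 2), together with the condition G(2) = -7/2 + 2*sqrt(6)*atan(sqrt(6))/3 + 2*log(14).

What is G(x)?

Whatever form G(x) takes, its d/dx must return the stated G'(x).
A general antiderivative is x*log(3*x**2 + 2) - 2*x + 2*sqrt(6)*atan(sqrt(6)*x/2)/3 + C.
The condition gives C = -7/2 + 2*sqrt(6)*atan(sqrt(6))/3 + 2*log(14) - (-4 + 2*sqrt(6)*atan(sqrt(6))/3 + 2*log(14)) = 1/2.
So G(x) = x*log(3*x**2 + 2) - 2*x + 2*sqrt(6)*atan(sqrt(6)*x/2)/3 + 1/2.
Check: d/dx[x*log(3*x**2 + 2) - 2*x + 2*sqrt(6)*atan(sqrt(6)*x/2)/3 + 1/2] = log(3*x**2 + 2) = G'(x).

G(x) = x*log(3*x**2 + 2) - 2*x + 2*sqrt(6)*atan(sqrt(6)*x/2)/3 + 1/2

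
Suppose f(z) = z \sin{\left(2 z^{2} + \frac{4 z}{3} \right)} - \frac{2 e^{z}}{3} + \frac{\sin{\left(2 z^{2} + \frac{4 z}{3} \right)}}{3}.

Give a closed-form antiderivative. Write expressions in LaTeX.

Integrate term by term and add the pieces.
Check: d/dz[- \frac{2 e^{z}}{3} - \frac{\cos{\left(2 z^{2} + \frac{4 z}{3} \right)}}{4}] = z \sin{\left(2 z^{2} + \frac{4 z}{3} \right)} - \frac{2 e^{z}}{3} + \frac{\sin{\left(2 z^{2} + \frac{4 z}{3} \right)}}{3} = f(z).

An antiderivative is F(z) = - \frac{2 e^{z}}{3} - \frac{\cos{\left(2 z^{2} + \frac{4 z}{3} \right)}}{4}.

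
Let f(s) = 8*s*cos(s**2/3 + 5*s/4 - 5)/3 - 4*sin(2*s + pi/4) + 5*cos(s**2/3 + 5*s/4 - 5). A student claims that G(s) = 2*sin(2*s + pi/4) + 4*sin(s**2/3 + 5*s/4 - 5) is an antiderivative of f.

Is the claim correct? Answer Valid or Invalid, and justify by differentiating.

d/ds[G] = 8*s*cos(s**2/3 + 5*s/4 - 5)/3 + 4*cos(2*s + pi/4) + 5*cos(s**2/3 + 5*s/4 - 5)
d/ds[G] - f(s) = 4*sin(2*s + pi/4) + 4*cos(2*s + pi/4) != 0.

Invalid: d/ds[G] - f = 4*sin(2*s + pi/4) + 4*cos(2*s + pi/4), which is not 0.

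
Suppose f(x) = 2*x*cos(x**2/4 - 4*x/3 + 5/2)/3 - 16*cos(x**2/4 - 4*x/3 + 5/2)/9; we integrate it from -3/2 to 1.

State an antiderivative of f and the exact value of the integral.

Antiderivative: F(x) = 4*sin(x**2/4 - 4*x/3 + 5/2)/3; value = -4*sin(81/16)/3 + 4*sin(17/12)/3

The substitution u = x**2/4 - 4*x/3 + 5/2 works: f is exactly (dF/du)*(du/dx) for that inner function.
F(x) = 4*sin(x**2/4 - 4*x/3 + 5/2)/3 is an antiderivative of f.
Check: d/dx[4*sin(x**2/4 - 4*x/3 + 5/2)/3] = 2*x*cos(x**2/4 - 4*x/3 + 5/2)/3 - 16*cos(x**2/4 - 4*x/3 + 5/2)/9 = f(x).
F(1) = 4*sin(17/12)/3; F(-3/2) = 4*sin(81/16)/3.
Integral = F(1) - F(-3/2) = -4*sin(81/16)/3 + 4*sin(17/12)/3.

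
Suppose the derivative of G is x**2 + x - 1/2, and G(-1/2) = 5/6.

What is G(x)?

The integrand splits into summands that can be handled one at a time.
A general antiderivative is x**3/3 + x**2/2 - x/2 + C.
The condition gives C = 5/6 - (1/3) = 1/2.
So G(x) = (2*x**3 + 3*x**2 - 3*x + 3)/6.
Check: d/dx[(2*x**3 + 3*x**2 - 3*x + 3)/6] = x**2 + x - 1/2 = G'(x).

G(x) = (2*x**3 + 3*x**2 - 3*x + 3)/6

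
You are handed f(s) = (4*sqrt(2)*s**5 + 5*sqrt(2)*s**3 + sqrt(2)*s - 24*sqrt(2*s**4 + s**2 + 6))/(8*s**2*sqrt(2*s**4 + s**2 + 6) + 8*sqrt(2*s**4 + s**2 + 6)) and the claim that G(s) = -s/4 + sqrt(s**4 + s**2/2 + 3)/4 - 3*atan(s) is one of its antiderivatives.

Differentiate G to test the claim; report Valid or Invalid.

d/ds[G] = (4*sqrt(2)*s**5 + 5*sqrt(2)*s**3 - 2*s**2*sqrt(2*s**4 + s**2 + 6) + sqrt(2)*s - 26*sqrt(2*s**4 + s**2 + 6))/(8*s**2*sqrt(2*s**4 + s**2 + 6) + 8*sqrt(2*s**4 + s**2 + 6))
d/ds[G] - f(s) = -1/4 != 0.

Invalid: d/ds[G] - f = -1/4, which is not 0.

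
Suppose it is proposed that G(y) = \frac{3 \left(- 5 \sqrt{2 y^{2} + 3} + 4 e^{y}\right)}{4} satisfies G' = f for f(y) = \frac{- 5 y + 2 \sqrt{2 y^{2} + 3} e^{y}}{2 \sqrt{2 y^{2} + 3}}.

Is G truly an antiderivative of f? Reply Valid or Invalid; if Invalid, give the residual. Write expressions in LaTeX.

Invalid: d/dy[G] - f = \frac{- 5 y + 2 \sqrt{2 y^{2} + 3} e^{y}}{\sqrt{2 y^{2} + 3}}, which is not 0.

d/dy[G] = \frac{- 15 y + 6 \sqrt{2 y^{2} + 3} e^{y}}{2 \sqrt{2 y^{2} + 3}}
d/dy[G] - f(y) = \frac{- 5 y + 2 \sqrt{2 y^{2} + 3} e^{y}}{\sqrt{2 y^{2} + 3}} != 0.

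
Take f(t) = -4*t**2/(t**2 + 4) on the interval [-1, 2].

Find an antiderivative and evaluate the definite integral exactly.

Check any antiderivative F(t) by computing F'(t) and comparing it with f(t).
F(t) = -4*t + 8*atan(t/2) is an antiderivative of f.
Check: d/dt[-4*t + 8*atan(t/2)] = -4*t**2/(t**2 + 4) = f(t).
F(2) = -8 + 2*pi; F(-1) = 4 - 8*atan(1/2).
Integral = F(2) - F(-1) = -12 + 8*atan(1/2) + 2*pi.

Antiderivative: F(t) = -4*t + 8*atan(t/2); value = -12 + 8*atan(1/2) + 2*pi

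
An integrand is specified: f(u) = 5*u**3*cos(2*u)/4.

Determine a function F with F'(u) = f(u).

A candidate is checked by its d/du: the result must match f(u).
Check: d/du[5*u**3*sin(2*u)/8 + 15*u**2*cos(2*u)/16 - 15*u*sin(2*u)/16 - 15*cos(2*u)/32] = 5*u**3*cos(2*u)/4 = f(u).

An antiderivative is F(u) = 5*u**3*sin(2*u)/8 + 15*u**2*cos(2*u)/16 - 15*u*sin(2*u)/16 - 15*cos(2*u)/32.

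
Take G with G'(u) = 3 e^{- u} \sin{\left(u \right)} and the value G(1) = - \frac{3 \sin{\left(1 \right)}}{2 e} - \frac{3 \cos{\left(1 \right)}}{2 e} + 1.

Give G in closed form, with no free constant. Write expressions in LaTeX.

G(u) = - \frac{\left(- 2 e^{u} + 3 \sin{\left(u \right)} + 3 \cos{\left(u \right)}\right) e^{- u}}{2}

Since d/du undoes antidifferentiation here, G(u) must give back the stated G'(u).
A general antiderivative is - \frac{3 e^{- u} \sin{\left(u \right)}}{2} - \frac{3 e^{- u} \cos{\left(u \right)}}{2} + C.
The condition gives C = - \frac{3 \sin{\left(1 \right)}}{2 e} - \frac{3 \cos{\left(1 \right)}}{2 e} + 1 - (- \frac{3 \sin{\left(1 \right)}}{2 e} - \frac{3 \cos{\left(1 \right)}}{2 e}) = 1.
So G(u) = - \frac{\left(- 2 e^{u} + 3 \sin{\left(u \right)} + 3 \cos{\left(u \right)}\right) e^{- u}}{2}.
Check: d/du[- \frac{\left(- 2 e^{u} + 3 \sin{\left(u \right)} + 3 \cos{\left(u \right)}\right) e^{- u}}{2}] = 3 e^{- u} \sin{\left(u \right)} = G'(u).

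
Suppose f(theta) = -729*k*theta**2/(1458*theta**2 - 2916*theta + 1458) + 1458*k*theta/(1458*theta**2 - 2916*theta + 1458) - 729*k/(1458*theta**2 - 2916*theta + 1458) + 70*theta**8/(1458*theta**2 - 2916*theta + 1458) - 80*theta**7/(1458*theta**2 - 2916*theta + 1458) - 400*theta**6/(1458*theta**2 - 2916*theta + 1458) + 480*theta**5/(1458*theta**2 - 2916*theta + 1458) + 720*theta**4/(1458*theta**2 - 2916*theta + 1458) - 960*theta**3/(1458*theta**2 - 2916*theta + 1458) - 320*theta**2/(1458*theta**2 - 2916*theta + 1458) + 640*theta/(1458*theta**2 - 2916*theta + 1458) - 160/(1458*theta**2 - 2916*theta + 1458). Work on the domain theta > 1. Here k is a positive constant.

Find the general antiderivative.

Integrate term by term and add the pieces.
Check: d/dtheta[(-729*k*theta*(theta - 1) + 10*(2 - theta**2)**4)/(1458*(theta - 1))] = (-729*k*theta**2 + 1458*k*theta - 729*k + 70*theta**8 - 80*theta**7 - 400*theta**6 + 480*theta**5 + 720*theta**4 - 960*theta**3 - 320*theta**2 + 640*theta - 160)/(1458*theta**2 - 2916*theta + 1458), which equals f(theta).

F(theta) = (-729*k*theta*(theta - 1) + 10*(2 - theta**2)**4)/(1458*(theta - 1)) + C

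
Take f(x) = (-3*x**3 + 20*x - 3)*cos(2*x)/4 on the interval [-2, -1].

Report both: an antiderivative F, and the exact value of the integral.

An antiderivative F(x) passes only if d/dx[F] lands on f(x) exactly.
F(x) = (-12*x**3*sin(2*x) - 18*x**2*cos(2*x) + 98*x*sin(2*x) - 12*sin(2*x) + 49*cos(2*x))/32 is an antiderivative of f.
Check: d/dx[(-12*x**3*sin(2*x) - 18*x**2*cos(2*x) + 98*x*sin(2*x) - 12*sin(2*x) + 49*cos(2*x))/32] = -3*x**3*cos(2*x)/4 + 5*x*cos(2*x) - 3*cos(2*x)/4, which equals f(x).
F(-1) = 31*cos(2)/32 + 49*sin(2)/16; F(-2) = 7*sin(4)/2 - 23*cos(4)/32.
Integral = F(-1) - F(-2) = 23*cos(4)/32 + 31*cos(2)/32 - 7*sin(4)/2 + 49*sin(2)/16.

Antiderivative: F(x) = (-12*x**3*sin(2*x) - 18*x**2*cos(2*x) + 98*x*sin(2*x) - 12*sin(2*x) + 49*cos(2*x))/32; value = 23*cos(4)/32 + 31*cos(2)/32 - 7*sin(4)/2 + 49*sin(2)/16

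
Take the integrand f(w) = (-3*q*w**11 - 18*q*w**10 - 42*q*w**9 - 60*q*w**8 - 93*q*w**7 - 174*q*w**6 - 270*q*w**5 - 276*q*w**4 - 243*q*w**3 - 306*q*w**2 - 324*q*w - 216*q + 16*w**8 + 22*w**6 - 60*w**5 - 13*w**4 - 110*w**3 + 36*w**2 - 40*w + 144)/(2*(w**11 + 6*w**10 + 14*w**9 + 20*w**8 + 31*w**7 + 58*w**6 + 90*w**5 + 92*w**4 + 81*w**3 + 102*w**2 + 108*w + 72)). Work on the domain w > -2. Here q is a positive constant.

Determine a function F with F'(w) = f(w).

An antiderivative is F(w) = -3*q*w/2 + 5/(4*w**4 + 4*w**2 + 12) - 4/(w**2 + 4*w + 4).

Differentiate the proposed F(w) back; it has to land on f(w) exactly.
Check: d/dw[-3*q*w/2 + 5/(4*w**4 + 4*w**2 + 12) - 4/(w**2 + 4*w + 4)] = (-3*q*w**11 - 18*q*w**10 - 42*q*w**9 - 60*q*w**8 - 93*q*w**7 - 174*q*w**6 - 270*q*w**5 - 276*q*w**4 - 243*q*w**3 - 306*q*w**2 - 324*q*w - 216*q + 16*w**8 + 22*w**6 - 60*w**5 - 13*w**4 - 110*w**3 + 36*w**2 - 40*w + 144)/(2*w**11 + 12*w**10 + 28*w**9 + 40*w**8 + 62*w**7 + 116*w**6 + 180*w**5 + 184*w**4 + 162*w**3 + 204*w**2 + 216*w + 144), which equals f(w).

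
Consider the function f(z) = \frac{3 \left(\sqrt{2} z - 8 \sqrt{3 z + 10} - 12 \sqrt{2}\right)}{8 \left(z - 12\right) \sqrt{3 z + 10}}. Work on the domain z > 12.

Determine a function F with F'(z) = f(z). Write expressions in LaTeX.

An antiderivative is F(z) = \frac{\sqrt{\frac{3 z}{2} + 5}}{2} - 3 \log{\left(\frac{z}{2} - 6 \right)}.

For F(z) to be correct the identity F'(z) - f(z) = 0 must hold.
Check: d/dz[\frac{\sqrt{\frac{3 z}{2} + 5}}{2} - 3 \log{\left(\frac{z}{2} - 6 \right)}] = \frac{3 \sqrt{2} z - 24 \sqrt{3 z + 10} - 36 \sqrt{2}}{8 z \sqrt{3 z + 10} - 96 \sqrt{3 z + 10}}, which equals f(z).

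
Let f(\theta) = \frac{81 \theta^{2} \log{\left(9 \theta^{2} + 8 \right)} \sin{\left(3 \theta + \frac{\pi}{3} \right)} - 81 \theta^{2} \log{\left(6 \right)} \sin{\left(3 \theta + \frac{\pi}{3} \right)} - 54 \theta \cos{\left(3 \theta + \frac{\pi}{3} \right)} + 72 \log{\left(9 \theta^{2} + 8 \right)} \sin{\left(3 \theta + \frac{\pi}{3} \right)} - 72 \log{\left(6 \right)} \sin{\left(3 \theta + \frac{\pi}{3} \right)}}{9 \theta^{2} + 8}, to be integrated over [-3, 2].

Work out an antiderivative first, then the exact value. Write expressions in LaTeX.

f has the shape u'v + uv' for u = - 3 \cos{\left(3 \theta + \frac{\pi}{3} \right)} and v = \log{\left(\frac{3 \theta^{2}}{2} + \frac{4}{3} \right)} — it is the derivative of the product u*v.
F(\theta) = - 3 \log{\left(9 \theta^{2} + 8 \right)} \cos{\left(3 \theta + \frac{\pi}{3} \right)} + 3 \log{\left(6 \right)} \cos{\left(3 \theta + \frac{\pi}{3} \right)} is an antiderivative of f.
Check: d/d\theta[- 3 \log{\left(9 \theta^{2} + 8 \right)} \cos{\left(3 \theta + \frac{\pi}{3} \right)} + 3 \log{\left(6 \right)} \cos{\left(3 \theta + \frac{\pi}{3} \right)}] = \frac{81 \theta^{2} \log{\left(9 \theta^{2} + 8 \right)} \sin{\left(3 \theta + \frac{\pi}{3} \right)} - 81 \theta^{2} \log{\left(6 \right)} \sin{\left(3 \theta + \frac{\pi}{3} \right)} - 54 \theta \cos{\left(3 \theta + \frac{\pi}{3} \right)} + 72 \log{\left(9 \theta^{2} + 8 \right)} \sin{\left(3 \theta + \frac{\pi}{3} \right)} - 72 \log{\left(6 \right)} \sin{\left(3 \theta + \frac{\pi}{3} \right)}}{9 \theta^{2} + 8} = f(\theta).
F(2) = - 3 \log{\left(44 \right)} \cos{\left(\frac{\pi}{3} + 6 \right)} + 3 \log{\left(6 \right)} \cos{\left(\frac{\pi}{3} + 6 \right)}; F(-3) = 3 \log{\left(6 \right)} \sin{\left(\frac{\pi}{6} + 9 \right)} - 3 \log{\left(89 \right)} \sin{\left(\frac{\pi}{6} + 9 \right)}.
Integral = F(2) - F(-3) = - 3 \log{\left(\frac{22}{3} \right)} \cos{\left(\frac{\pi}{3} + 6 \right)} + 3 \log{\left(\frac{89}{6} \right)} \sin{\left(\frac{\pi}{6} + 9 \right)}.

Antiderivative: F(\theta) = - 3 \log{\left(9 \theta^{2} + 8 \right)} \cos{\left(3 \theta + \frac{\pi}{3} \right)} + 3 \log{\left(6 \right)} \cos{\left(3 \theta + \frac{\pi}{3} \right)}; value = - 3 \log{\left(\frac{22}{3} \right)} \cos{\left(\frac{\pi}{3} + 6 \right)} + 3 \log{\left(\frac{89}{6} \right)} \sin{\left(\frac{\pi}{6} + 9 \right)}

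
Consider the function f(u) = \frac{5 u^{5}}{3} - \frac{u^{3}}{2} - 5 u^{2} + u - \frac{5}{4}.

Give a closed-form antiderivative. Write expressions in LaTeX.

An antiderivative is F(u) = \frac{5 u^{6}}{18} - \frac{u^{4}}{8} - \frac{5 u^{3}}{3} + \frac{u^{2}}{2} - \frac{5 u}{4}.

Integrate term by term and add the pieces.
Check: d/du[\frac{5 u^{6}}{18} - \frac{u^{4}}{8} - \frac{5 u^{3}}{3} + \frac{u^{2}}{2} - \frac{5 u}{4}] = \frac{5 u^{5}}{3} - \frac{u^{3}}{2} - 5 u^{2} + u - \frac{5}{4} = f(u).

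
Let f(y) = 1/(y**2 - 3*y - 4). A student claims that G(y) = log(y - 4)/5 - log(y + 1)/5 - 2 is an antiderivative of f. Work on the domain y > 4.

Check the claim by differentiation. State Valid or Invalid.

Valid - differentiating G returns exactly f.

d/dy[G] = 1/(y**2 - 3*y - 4)
This equals f(y) exactly, so the claim holds.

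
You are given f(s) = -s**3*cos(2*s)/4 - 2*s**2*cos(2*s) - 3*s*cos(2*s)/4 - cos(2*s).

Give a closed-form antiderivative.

Integrate term by term and add the pieces.
Check: d/ds[-(4*s**3*sin(2*s) + 32*s**2*sin(2*s) + 6*s**2*cos(2*s) + 6*s*sin(2*s) + 32*s*cos(2*s) + 3*cos(2*s))/32] = -s**3*cos(2*s)/4 - 2*s**2*cos(2*s) - 3*s*cos(2*s)/4 - cos(2*s) = f(s).

An antiderivative is F(s) = -(4*s**3*sin(2*s) + 32*s**2*sin(2*s) + 6*s**2*cos(2*s) + 6*s*sin(2*s) + 32*s*cos(2*s) + 3*cos(2*s))/32.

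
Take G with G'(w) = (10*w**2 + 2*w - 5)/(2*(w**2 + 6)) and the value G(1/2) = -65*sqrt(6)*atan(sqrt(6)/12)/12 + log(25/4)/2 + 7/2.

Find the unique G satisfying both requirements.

G(w) = 5*w + log(w**2 + 6)/2 - 65*sqrt(6)*atan(sqrt(6)*w/6)/12 + 1

A first test for any G(w): its w-derivative must equal the given G'(w).
A general antiderivative is 5*w + log(w**2 + 6)/2 - 65*sqrt(6)*atan(sqrt(6)*w/6)/12 + C.
The condition gives C = -65*sqrt(6)*atan(sqrt(6)/12)/12 + log(25/4)/2 + 7/2 - (-65*sqrt(6)*atan(sqrt(6)/12)/12 + log(25/4)/2 + 5/2) = 1.
So G(w) = 5*w + log(w**2 + 6)/2 - 65*sqrt(6)*atan(sqrt(6)*w/6)/12 + 1.
Check: d/dw[5*w + log(w**2 + 6)/2 - 65*sqrt(6)*atan(sqrt(6)*w/6)/12 + 1] = (10*w**2 + 2*w - 5)/(2*w**2 + 12), which equals G'(w).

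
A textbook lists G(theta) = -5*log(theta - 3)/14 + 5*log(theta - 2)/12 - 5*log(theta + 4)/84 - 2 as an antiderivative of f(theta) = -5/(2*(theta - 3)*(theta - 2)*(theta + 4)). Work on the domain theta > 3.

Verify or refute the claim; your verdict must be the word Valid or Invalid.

d/dtheta[G] = -5/(2*theta**3 - 2*theta**2 - 28*theta + 48)
This equals f(theta) exactly, so the claim holds.

Valid - the claim checks out under differentiation.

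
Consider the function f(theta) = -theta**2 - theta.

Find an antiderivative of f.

An antiderivative is F(theta) = -theta**3/3 - theta**2/2.

Integrate term by term and add the pieces.
Check: d/dtheta[-theta**3/3 - theta**2/2] = -theta**2 - theta = f(theta).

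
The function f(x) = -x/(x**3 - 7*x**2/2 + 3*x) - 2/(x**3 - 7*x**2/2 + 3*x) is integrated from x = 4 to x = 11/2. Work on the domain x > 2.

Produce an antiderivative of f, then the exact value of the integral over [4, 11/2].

Antiderivative: F(x) = -2*log(x)/3 - 4*log(x - 2) + 14*log(x - 3/2)/3; value = -4*log(7/2) - 14*log(5/2)/3 - 2*log(11/2)/3 + 4*log(2) + 16*log(4)/3

The denominator factors as x*(x - 2)*(2*x - 3); partial fractions split f into directly integrable pieces: 28/(3*(2*x - 3)) - 4/(x - 2) - 2/(3*x).
F(x) = -2*log(x)/3 - 4*log(x - 2) + 14*log(x - 3/2)/3 is an antiderivative of f.
Check: d/dx[-2*log(x)/3 - 4*log(x - 2) + 14*log(x - 3/2)/3] = (-2*x - 4)/(2*x**3 - 7*x**2 + 6*x), which equals f(x).
F(11/2) = -4*log(7/2) - 2*log(11/2)/3 + 14*log(4)/3; F(4) = -4*log(2) - 2*log(4)/3 + 14*log(5/2)/3.
Integral = F(11/2) - F(4) = -4*log(7/2) - 14*log(5/2)/3 - 2*log(11/2)/3 + 4*log(2) + 16*log(4)/3.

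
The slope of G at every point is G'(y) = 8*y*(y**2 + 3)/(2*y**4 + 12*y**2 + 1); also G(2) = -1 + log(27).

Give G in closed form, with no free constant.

G(y) = log(2*y**4/3 + 4*y**2 + 1/3) - 1

The substitution u = 2*y**4/3 + 4*y**2 + 1/3 works: G'(y) is exactly (dG/du)*(du/dy) for that inner function.
A general antiderivative is log(2*y**4/3 + 4*y**2 + 1/3) + C.
The condition gives C = -1 + log(27) - (log(27)) = -1.
So G(y) = log(2*y**4/3 + 4*y**2 + 1/3) - 1.
Check: d/dy[log(2*y**4/3 + 4*y**2 + 1/3) - 1] = (8*y**3 + 24*y)/(2*y**4 + 12*y**2 + 1), which equals G'(y).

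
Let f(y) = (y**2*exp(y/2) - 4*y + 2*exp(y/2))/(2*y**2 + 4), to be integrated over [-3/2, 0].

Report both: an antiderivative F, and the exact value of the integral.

Any candidate F(y) must reproduce f(y) exactly when differentiated.
F(y) = exp(y/2) - log(y**2/2 + 1) is an antiderivative of f.
Check: d/dy[exp(y/2) - log(y**2/2 + 1)] = (y**2*exp(y/2) - 4*y + 2*exp(y/2))/(2*y**2 + 4) = f(y).
F(0) = 1; F(-3/2) = -log(17/8) + exp(-3/4).
Integral = F(0) - F(-3/2) = -log(3) - exp(-3/4) + 1 + log(51/8).

Antiderivative: F(y) = exp(y/2) - log(y**2/2 + 1); value = -log(3) - exp(-3/4) + 1 + log(51/8)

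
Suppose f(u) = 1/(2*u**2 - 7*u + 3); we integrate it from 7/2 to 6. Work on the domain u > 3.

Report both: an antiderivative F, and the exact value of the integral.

Factor the denominator ((u - 3)*(2*u - 1)) and decompose: f = -2/(5*(2*u - 1)) + 1/(5*(u - 3)); each piece integrates to a log, atan, or power term.
F(u) = log(u - 3)/5 - log(u - 1/2)/5 is an antiderivative of f.
Check: d/du[log(u - 3)/5 - log(u - 1/2)/5] = 1/(2*u**2 - 7*u + 3) = f(u).
F(6) = -log(11/2)/5 + log(3)/5; F(7/2) = -log(3)/5 - log(2)/5.
Integral = F(6) - F(7/2) = -log(11/2)/5 + log(2)/5 + 2*log(3)/5.

Antiderivative: F(u) = log(u - 3)/5 - log(u - 1/2)/5; value = -log(11/2)/5 + log(2)/5 + 2*log(3)/5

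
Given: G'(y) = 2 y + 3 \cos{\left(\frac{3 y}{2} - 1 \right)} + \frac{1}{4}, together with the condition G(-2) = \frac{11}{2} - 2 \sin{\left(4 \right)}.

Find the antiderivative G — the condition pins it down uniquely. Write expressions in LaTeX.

G(y) = \frac{4 y^{2} + y + 8 \sin{\left(\frac{3 y}{2} - 1 \right)} + 8}{4}

The integrand splits into summands that can be handled one at a time.
A general antiderivative is y^{2} + \frac{y}{4} + 2 \sin{\left(\frac{3 y}{2} - 1 \right)} + C.
The condition gives C = \frac{11}{2} - 2 \sin{\left(4 \right)} - (\frac{7}{2} - 2 \sin{\left(4 \right)}) = 2.
So G(y) = \frac{4 y^{2} + y + 8 \sin{\left(\frac{3 y}{2} - 1 \right)} + 8}{4}.
Check: d/dy[\frac{4 y^{2} + y + 8 \sin{\left(\frac{3 y}{2} - 1 \right)} + 8}{4}] = 2 y + 3 \cos{\left(\frac{3 y}{2} - 1 \right)} + \frac{1}{4} = G'(y).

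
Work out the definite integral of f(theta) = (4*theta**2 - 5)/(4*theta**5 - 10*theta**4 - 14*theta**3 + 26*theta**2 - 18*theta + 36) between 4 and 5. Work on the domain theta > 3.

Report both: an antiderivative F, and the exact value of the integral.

Factor the denominator (2*(theta - 3)*(theta + 2)*(2*theta - 3)*(theta**2 + 1)) and decompose: f = -9*(11*theta + 23)/(1300*(theta**2 + 1)) - 32/(273*(2*theta - 3)) + 11/(350*(theta + 2)) + 31/(300*(theta - 3)); each piece integrates to a log, atan, or power term.
F(theta) = 31*log(theta - 3)/300 - 16*log(theta - 3/2)/273 + 11*log(theta + 2)/350 - 99*log(theta**2 + 1)/2600 - 207*atan(theta)/1300 is an antiderivative of f.
Check: d/dtheta[31*log(theta - 3)/300 - 16*log(theta - 3/2)/273 + 11*log(theta + 2)/350 - 99*log(theta**2 + 1)/2600 - 207*atan(theta)/1300] = (4*theta**2 - 5)/(4*theta**5 - 10*theta**4 - 14*theta**3 + 26*theta**2 - 18*theta + 36) = f(theta).
F(5) = -207*atan(5)/1300 - 99*log(26)/2600 - 16*log(7/2)/273 + 11*log(7)/350 + 31*log(2)/300; F(4) = -207*atan(4)/1300 - 99*log(17)/2600 - 16*log(5/2)/273 + 11*log(6)/350.
Integral = F(5) - F(4) = -207*atan(5)/1300 - 99*log(26)/2600 - 16*log(7/2)/273 - 11*log(6)/350 + 16*log(5/2)/273 + 11*log(7)/350 + 31*log(2)/300 + 99*log(17)/2600 + 207*atan(4)/1300.

Antiderivative: F(theta) = 31*log(theta - 3)/300 - 16*log(theta - 3/2)/273 + 11*log(theta + 2)/350 - 99*log(theta**2 + 1)/2600 - 207*atan(theta)/1300; value = -207*atan(5)/1300 - 99*log(26)/2600 - 16*log(7/2)/273 - 11*log(6)/350 + 16*log(5/2)/273 + 11*log(7)/350 + 31*log(2)/300 + 99*log(17)/2600 + 207*atan(4)/1300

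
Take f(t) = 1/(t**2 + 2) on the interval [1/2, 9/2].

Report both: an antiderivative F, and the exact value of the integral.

Whatever form F(t) takes, F'(t) = f(t) is non-negotiable.
F(t) = sqrt(2)*atan(sqrt(2)*t/2)/2 is an antiderivative of f.
Check: d/dt[sqrt(2)*atan(sqrt(2)*t/2)/2] = 1/(t**2 + 2) = f(t).
F(9/2) = sqrt(2)*atan(9*sqrt(2)/4)/2; F(1/2) = sqrt(2)*atan(sqrt(2)/4)/2.
Integral = F(9/2) - F(1/2) = -sqrt(2)*atan(sqrt(2)/4)/2 + sqrt(2)*atan(9*sqrt(2)/4)/2.

Antiderivative: F(t) = sqrt(2)*atan(sqrt(2)*t/2)/2; value = -sqrt(2)*atan(sqrt(2)/4)/2 + sqrt(2)*atan(9*sqrt(2)/4)/2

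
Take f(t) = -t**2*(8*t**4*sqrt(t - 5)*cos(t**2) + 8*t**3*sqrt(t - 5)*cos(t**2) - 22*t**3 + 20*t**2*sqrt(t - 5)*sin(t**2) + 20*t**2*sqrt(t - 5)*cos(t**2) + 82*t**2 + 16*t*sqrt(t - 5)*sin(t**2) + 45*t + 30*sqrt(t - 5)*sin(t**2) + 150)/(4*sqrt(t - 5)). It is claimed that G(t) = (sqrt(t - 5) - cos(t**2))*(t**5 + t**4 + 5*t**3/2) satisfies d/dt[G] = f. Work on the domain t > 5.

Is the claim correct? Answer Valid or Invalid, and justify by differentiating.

Invalid: d/dt[G] - f = 2*t**6*sin(t**2) + 2*t**6*cos(t**2) + 2*t**5*sin(t**2) + 2*t**5*cos(t**2) + 10*t**4*sin(t**2) + 4*t**3*sin(t**2) - 4*t**3*cos(t**2) + 15*t**2*sin(t**2)/2 - 15*t**2*cos(t**2)/2, which is not 0.

d/dt[G] = (8*t**6*sqrt(t - 5)*sin(t**2) + 8*t**5*sqrt(t - 5)*sin(t**2) + 22*t**5 + 20*t**4*sqrt(t - 5)*sin(t**2) - 20*t**4*sqrt(t - 5)*cos(t**2) - 82*t**4 - 16*t**3*sqrt(t - 5)*cos(t**2) - 45*t**3 - 30*t**2*sqrt(t - 5)*cos(t**2) - 150*t**2)/(4*sqrt(t - 5))
d/dt[G] - f(t) = 2*t**6*sin(t**2) + 2*t**6*cos(t**2) + 2*t**5*sin(t**2) + 2*t**5*cos(t**2) + 10*t**4*sin(t**2) + 4*t**3*sin(t**2) - 4*t**3*cos(t**2) + 15*t**2*sin(t**2)/2 - 15*t**2*cos(t**2)/2 != 0.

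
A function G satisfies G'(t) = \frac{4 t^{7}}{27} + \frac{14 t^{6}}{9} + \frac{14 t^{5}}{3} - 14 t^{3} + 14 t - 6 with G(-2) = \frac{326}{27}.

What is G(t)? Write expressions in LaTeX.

The substitution u = \frac{t^{2}}{3} + t - 1 works: G'(t) is exactly (dG/du)*(du/dt) for that inner function.
A general antiderivative is \frac{3 \left(\frac{t^{2}}{3} + t - 1\right)^{4}}{2} + C.
The condition gives C = \frac{326}{27} - (\frac{625}{54}) = \frac{1}{2}.
So G(t) = \frac{t^{8}}{54} + \frac{2 t^{7}}{9} + \frac{7 t^{6}}{9} - \frac{7 t^{4}}{2} + 7 t^{2} - 6 t + 2.
Check: d/dt[\frac{t^{8}}{54} + \frac{2 t^{7}}{9} + \frac{7 t^{6}}{9} - \frac{7 t^{4}}{2} + 7 t^{2} - 6 t + 2] = \frac{4 t^{7}}{27} + \frac{14 t^{6}}{9} + \frac{14 t^{5}}{3} - 14 t^{3} + 14 t - 6 = G'(t).

G(t) = \frac{t^{8}}{54} + \frac{2 t^{7}}{9} + \frac{7 t^{6}}{9} - \frac{7 t^{4}}{2} + 7 t^{2} - 6 t + 2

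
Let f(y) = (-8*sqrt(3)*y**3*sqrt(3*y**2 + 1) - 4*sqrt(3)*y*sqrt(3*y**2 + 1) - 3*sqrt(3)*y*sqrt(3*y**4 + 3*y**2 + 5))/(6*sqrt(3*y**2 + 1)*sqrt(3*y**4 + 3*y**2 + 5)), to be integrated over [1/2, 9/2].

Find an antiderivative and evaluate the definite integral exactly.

Antiderivative: F(y) = -sqrt(y**2 + 1/3)/2 - 2*sqrt(y**4 + y**2 + 5/3)/3; value = -sqrt(62205)/18 - sqrt(741)/12 + sqrt(21)/12 + sqrt(285)/18

Differentiate the proposed F(y) back; it has to land on f(y) exactly.
F(y) = -sqrt(y**2 + 1/3)/2 - 2*sqrt(y**4 + y**2 + 5/3)/3 is an antiderivative of f.
Check: d/dy[-sqrt(y**2 + 1/3)/2 - 2*sqrt(y**4 + y**2 + 5/3)/3] = (-8*sqrt(3)*y**3*sqrt(3*y**2 + 1) - 4*sqrt(3)*y*sqrt(3*y**2 + 1) - 3*sqrt(3)*y*sqrt(3*y**4 + 3*y**2 + 5))/(6*sqrt(3*y**2 + 1)*sqrt(3*y**4 + 3*y**2 + 5)) = f(y).
F(9/2) = -sqrt(62205)/18 - sqrt(741)/12; F(1/2) = -sqrt(285)/18 - sqrt(21)/12.
Integral = F(9/2) - F(1/2) = -sqrt(62205)/18 - sqrt(741)/12 + sqrt(21)/12 + sqrt(285)/18.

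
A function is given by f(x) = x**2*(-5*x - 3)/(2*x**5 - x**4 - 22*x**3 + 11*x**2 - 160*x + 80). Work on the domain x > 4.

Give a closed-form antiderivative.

An antiderivative is F(x) = -46*log(x - 4)/147 + 11*log(x - 1/2)/1323 + 34*log(x + 4)/189 + 55*log(x**2 + 5)/882 - 47*sqrt(5)*atan(sqrt(5)*x/5)/441.

The denominator factors as (x - 4)*(x + 4)*(2*x - 1)*(x**2 + 5); partial fractions split f into directly integrable pieces: 5*(11*x - 47)/(441*(x**2 + 5)) + 22/(1323*(2*x - 1)) + 34/(189*(x + 4)) - 46/(147*(x - 4)).
Check: d/dx[-46*log(x - 4)/147 + 11*log(x - 1/2)/1323 + 34*log(x + 4)/189 + 55*log(x**2 + 5)/882 - 47*sqrt(5)*atan(sqrt(5)*x/5)/441] = (-5*x**3 - 3*x**2)/(2*x**5 - x**4 - 22*x**3 + 11*x**2 - 160*x + 80), which equals f(x).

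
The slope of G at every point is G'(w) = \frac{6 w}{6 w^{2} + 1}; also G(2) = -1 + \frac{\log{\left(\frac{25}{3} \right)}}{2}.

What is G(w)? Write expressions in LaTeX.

G'(w) matches the chain-rule pattern g'(h)*h' with inner function h(w) = 2 w^{2} + \frac{1}{3}; substituting u = h(w) collapses the integral.
A general antiderivative is \frac{\log{\left(2 w^{2} + \frac{1}{3} \right)}}{2} + C.
The condition gives C = -1 + \frac{\log{\left(\frac{25}{3} \right)}}{2} - (\frac{\log{\left(\frac{25}{3} \right)}}{2}) = -1.
So G(w) = \frac{\log{\left(2 w^{2} + \frac{1}{3} \right)}}{2} - 1.
Check: d/dw[\frac{\log{\left(2 w^{2} + \frac{1}{3} \right)}}{2} - 1] = \frac{6 w}{6 w^{2} + 1} = G'(w).

G(w) = \frac{\log{\left(2 w^{2} + \frac{1}{3} \right)}}{2} - 1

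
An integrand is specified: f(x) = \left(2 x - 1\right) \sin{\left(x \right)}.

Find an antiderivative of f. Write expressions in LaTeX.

An antiderivative F(x) passes only if d/dx[F] lands on f(x) exactly.
Check: d/dx[- 2 x \cos{\left(x \right)} + 2 \sin{\left(x \right)} + \cos{\left(x \right)}] = 2 x \sin{\left(x \right)} - \sin{\left(x \right)}, which equals f(x).

An antiderivative is F(x) = - 2 x \cos{\left(x \right)} + 2 \sin{\left(x \right)} + \cos{\left(x \right)}.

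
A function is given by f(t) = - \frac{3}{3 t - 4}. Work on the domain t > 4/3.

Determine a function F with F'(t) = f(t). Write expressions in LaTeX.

An antiderivative is F(t) = - \log{\left(3 t - 4 \right)}.

Recover f(t) by differentiating a candidate F(t); any mismatch rules it out.
Check: d/dt[- \log{\left(3 t - 4 \right)}] = - \frac{3}{3 t - 4} = f(t).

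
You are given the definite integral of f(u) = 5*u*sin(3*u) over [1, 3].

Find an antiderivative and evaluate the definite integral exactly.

Whatever form F(u) takes, F'(u) = f(u) is non-negotiable.
F(u) = -5*(3*u*cos(3*u) - sin(3*u))/9 is an antiderivative of f.
Check: d/du[-5*(3*u*cos(3*u) - sin(3*u))/9] = 5*u*sin(3*u) = f(u).
F(3) = 5*sin(9)/9 - 5*cos(9); F(1) = 5*sin(3)/9 - 5*cos(3)/3.
Integral = F(3) - F(1) = 5*cos(3)/3 - 5*sin(3)/9 + 5*sin(9)/9 - 5*cos(9).

Antiderivative: F(u) = -5*(3*u*cos(3*u) - sin(3*u))/9; value = 5*cos(3)/3 - 5*sin(3)/9 + 5*sin(9)/9 - 5*cos(9)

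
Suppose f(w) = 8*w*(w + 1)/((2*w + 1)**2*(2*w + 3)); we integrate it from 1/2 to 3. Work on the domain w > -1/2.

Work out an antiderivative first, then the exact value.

The denominator factors as (2*w + 1)**2*(2*w + 3); partial fractions split f into directly integrable pieces: 3/(2*(2*w + 3)) + 1/(2*(2*w + 1)) - 1/(2*w + 1)**2.
F(w) = log(w + 1/2)/4 + 3*log(w + 3/2)/4 + 1/(4*w + 2) is an antiderivative of f.
Check: d/dw[log(w + 1/2)/4 + 3*log(w + 3/2)/4 + 1/(4*w + 2)] = (8*w**2 + 8*w)/(8*w**3 + 20*w**2 + 14*w + 3), which equals f(w).
F(3) = 1/14 + log(7/2)/4 + 3*log(9/2)/4; F(1/2) = 1/4 + 3*log(2)/4.
Integral = F(3) - F(1/2) = -3*log(2)/4 - 5/28 + log(7/2)/4 + 3*log(9/2)/4.

Antiderivative: F(w) = log(w + 1/2)/4 + 3*log(w + 3/2)/4 + 1/(4*w + 2); value = -3*log(2)/4 - 5/28 + log(7/2)/4 + 3*log(9/2)/4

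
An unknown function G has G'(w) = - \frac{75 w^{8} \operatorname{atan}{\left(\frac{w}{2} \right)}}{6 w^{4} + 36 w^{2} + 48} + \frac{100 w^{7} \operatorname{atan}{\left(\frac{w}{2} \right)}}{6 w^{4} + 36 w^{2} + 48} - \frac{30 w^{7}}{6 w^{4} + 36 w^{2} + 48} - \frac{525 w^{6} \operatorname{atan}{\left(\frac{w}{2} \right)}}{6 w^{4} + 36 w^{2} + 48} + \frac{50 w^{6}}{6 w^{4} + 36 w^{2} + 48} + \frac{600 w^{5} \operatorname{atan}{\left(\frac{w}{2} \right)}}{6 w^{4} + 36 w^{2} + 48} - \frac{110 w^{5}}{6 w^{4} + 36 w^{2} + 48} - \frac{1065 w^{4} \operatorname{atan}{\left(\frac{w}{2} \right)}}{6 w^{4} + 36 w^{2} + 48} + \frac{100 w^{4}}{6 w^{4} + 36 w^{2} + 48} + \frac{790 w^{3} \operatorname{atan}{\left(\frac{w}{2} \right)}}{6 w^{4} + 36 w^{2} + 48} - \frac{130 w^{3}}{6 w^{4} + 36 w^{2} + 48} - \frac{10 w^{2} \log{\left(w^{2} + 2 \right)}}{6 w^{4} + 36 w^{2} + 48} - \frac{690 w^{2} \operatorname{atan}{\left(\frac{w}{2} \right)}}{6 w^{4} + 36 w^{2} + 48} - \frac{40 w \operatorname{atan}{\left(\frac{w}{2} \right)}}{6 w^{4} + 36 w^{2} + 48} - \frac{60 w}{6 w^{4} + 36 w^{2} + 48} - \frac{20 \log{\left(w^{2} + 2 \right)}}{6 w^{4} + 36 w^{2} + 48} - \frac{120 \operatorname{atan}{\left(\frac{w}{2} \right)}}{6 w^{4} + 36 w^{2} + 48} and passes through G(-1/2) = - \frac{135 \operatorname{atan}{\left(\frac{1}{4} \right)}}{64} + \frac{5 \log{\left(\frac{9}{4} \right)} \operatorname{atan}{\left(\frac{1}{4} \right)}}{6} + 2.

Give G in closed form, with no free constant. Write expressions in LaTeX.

Recognize the product-rule pattern: G'(w) = u'v + uv' with u = - \frac{5 w^{5}}{2} + \frac{25 w^{4}}{6} - \frac{25 w^{3}}{6} - \frac{5 w}{2} - \frac{5 \log{\left(w^{2} + 2 \right)}}{6}, v = \operatorname{atan}{\left(\frac{w}{2} \right)}, so integration by parts undoes it.
A general antiderivative is - \frac{5 \left(w^{5} - \frac{5 w^{4}}{3} + \frac{5 w^{3}}{3} + w + \frac{\log{\left(w^{2} + 2 \right)}}{3}\right) \operatorname{atan}{\left(\frac{w}{2} \right)}}{2} + C.
The condition gives C = - \frac{135 \operatorname{atan}{\left(\frac{1}{4} \right)}}{64} + \frac{5 \log{\left(\frac{9}{4} \right)} \operatorname{atan}{\left(\frac{1}{4} \right)}}{6} + 2 - (- \frac{135 \operatorname{atan}{\left(\frac{1}{4} \right)}}{64} + \frac{5 \log{\left(\frac{9}{4} \right)} \operatorname{atan}{\left(\frac{1}{4} \right)}}{6}) = 2.
So G(w) = - \frac{5 w^{5} \operatorname{atan}{\left(\frac{w}{2} \right)}}{2} + \frac{25 w^{4} \operatorname{atan}{\left(\frac{w}{2} \right)}}{6} - \frac{25 w^{3} \operatorname{atan}{\left(\frac{w}{2} \right)}}{6} - \frac{5 w \operatorname{atan}{\left(\frac{w}{2} \right)}}{2} - \frac{5 \log{\left(w^{2} + 2 \right)} \operatorname{atan}{\left(\frac{w}{2} \right)}}{6} + 2.
Check: d/dw[- \frac{5 w^{5} \operatorname{atan}{\left(\frac{w}{2} \right)}}{2} + \frac{25 w^{4} \operatorname{atan}{\left(\frac{w}{2} \right)}}{6} - \frac{25 w^{3} \operatorname{atan}{\left(\frac{w}{2} \right)}}{6} - \frac{5 w \operatorname{atan}{\left(\frac{w}{2} \right)}}{2} - \frac{5 \log{\left(w^{2} + 2 \right)} \operatorname{atan}{\left(\frac{w}{2} \right)}}{6} + 2] = \frac{- 75 w^{8} \operatorname{atan}{\left(\frac{w}{2} \right)} + 100 w^{7} \operatorname{atan}{\left(\frac{w}{2} \right)} - 30 w^{7} - 525 w^{6} \operatorname{atan}{\left(\frac{w}{2} \right)} + 50 w^{6} + 600 w^{5} \operatorname{atan}{\left(\frac{w}{2} \right)} - 110 w^{5} - 1065 w^{4} \operatorname{atan}{\left(\frac{w}{2} \right)} + 100 w^{4} + 790 w^{3} \operatorname{atan}{\left(\frac{w}{2} \right)} - 130 w^{3} - 10 w^{2} \log{\left(w^{2} + 2 \right)} - 690 w^{2} \operatorname{atan}{\left(\frac{w}{2} \right)} - 40 w \operatorname{atan}{\left(\frac{w}{2} \right)} - 60 w - 20 \log{\left(w^{2} + 2 \right)} - 120 \operatorname{atan}{\left(\frac{w}{2} \right)}}{6 w^{4} + 36 w^{2} + 48}, which equals G'(w).

G(w) = - \frac{5 w^{5} \operatorname{atan}{\left(\frac{w}{2} \right)}}{2} + \frac{25 w^{4} \operatorname{atan}{\left(\frac{w}{2} \right)}}{6} - \frac{25 w^{3} \operatorname{atan}{\left(\frac{w}{2} \right)}}{6} - \frac{5 w \operatorname{atan}{\left(\frac{w}{2} \right)}}{2} - \frac{5 \log{\left(w^{2} + 2 \right)} \operatorname{atan}{\left(\frac{w}{2} \right)}}{6} + 2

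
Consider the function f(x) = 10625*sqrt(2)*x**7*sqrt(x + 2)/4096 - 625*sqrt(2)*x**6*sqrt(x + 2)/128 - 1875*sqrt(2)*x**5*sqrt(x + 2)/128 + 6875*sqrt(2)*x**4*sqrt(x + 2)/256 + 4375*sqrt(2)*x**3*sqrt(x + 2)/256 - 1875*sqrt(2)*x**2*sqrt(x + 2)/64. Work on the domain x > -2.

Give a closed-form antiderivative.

f has the shape u'v + uv' for u = 5*(x/2 + 1)**(5/2)/4 and v = (5*x**2/4 - 5*x/2)**3 — it is the derivative of the product u*v.
Check: d/dx[625*x**8*sqrt(x/2 + 1)/1024 - 625*x**7*sqrt(x/2 + 1)/512 - 625*x**6*sqrt(x/2 + 1)/128 + 625*x**5*sqrt(x/2 + 1)/64 + 625*x**4*sqrt(x/2 + 1)/64 - 625*x**3*sqrt(x/2 + 1)/32] = sqrt(2)*(10625*x**8 + 1250*x**7 - 100000*x**6 - 10000*x**5 + 290000*x**4 + 20000*x**3 - 240000*x**2)/(4096*sqrt(x + 2)), which equals f(x).

An antiderivative is F(x) = 625*x**8*sqrt(x/2 + 1)/1024 - 625*x**7*sqrt(x/2 + 1)/512 - 625*x**6*sqrt(x/2 + 1)/128 + 625*x**5*sqrt(x/2 + 1)/64 + 625*x**4*sqrt(x/2 + 1)/64 - 625*x**3*sqrt(x/2 + 1)/32.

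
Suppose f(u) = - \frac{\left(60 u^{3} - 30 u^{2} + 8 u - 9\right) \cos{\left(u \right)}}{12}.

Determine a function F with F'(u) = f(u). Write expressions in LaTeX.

For F(u) to be correct the identity F'(u) - f(u) = 0 must hold.
Check: d/du[- 5 u^{3} \sin{\left(u \right)} + \frac{5 u^{2} \sin{\left(u \right)}}{2} - 15 u^{2} \cos{\left(u \right)} + \frac{88 u \sin{\left(u \right)}}{3} + 5 u \cos{\left(u \right)} - \frac{17 \sin{\left(u \right)}}{4} + \frac{88 \cos{\left(u \right)}}{3}] = - 5 u^{3} \cos{\left(u \right)} + \frac{5 u^{2} \cos{\left(u \right)}}{2} - \frac{2 u \cos{\left(u \right)}}{3} + \frac{3 \cos{\left(u \right)}}{4}, which equals f(u).

An antiderivative is F(u) = - 5 u^{3} \sin{\left(u \right)} + \frac{5 u^{2} \sin{\left(u \right)}}{2} - 15 u^{2} \cos{\left(u \right)} + \frac{88 u \sin{\left(u \right)}}{3} + 5 u \cos{\left(u \right)} - \frac{17 \sin{\left(u \right)}}{4} + \frac{88 \cos{\left(u \right)}}{3}.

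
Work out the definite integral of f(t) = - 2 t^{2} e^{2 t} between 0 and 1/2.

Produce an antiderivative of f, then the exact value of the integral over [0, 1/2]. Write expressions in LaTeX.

Antiderivative: F(t) = \frac{\left(- 2 t^{2} + 2 t - 1\right) e^{2 t}}{2}; value = \frac{1}{2} - \frac{e}{4}

Recognize the product-rule pattern: f = u'v + uv' with u = - t^{2} + t - \frac{1}{2}, v = e^{2 t}, so integration by parts undoes it.
F(t) = \frac{\left(- 2 t^{2} + 2 t - 1\right) e^{2 t}}{2} is an antiderivative of f.
Check: d/dt[\frac{\left(- 2 t^{2} + 2 t - 1\right) e^{2 t}}{2}] = - 2 t^{2} e^{2 t} = f(t).
F(1/2) = - \frac{e}{4}; F(0) = - \frac{1}{2}.
Integral = F(1/2) - F(0) = \frac{1}{2} - \frac{e}{4}.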